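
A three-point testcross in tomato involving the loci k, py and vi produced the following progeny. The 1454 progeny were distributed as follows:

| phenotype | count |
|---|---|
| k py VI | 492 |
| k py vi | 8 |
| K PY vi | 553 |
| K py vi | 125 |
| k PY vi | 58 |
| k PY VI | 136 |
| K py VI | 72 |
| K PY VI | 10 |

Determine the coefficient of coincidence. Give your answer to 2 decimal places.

0.63

The two most frequent reciprocal classes, K PY vi and k py VI, are the parental types, so the F1 was K PY vi / k py VI.
The two rarest classes, K PY VI and k py vi, are the double crossovers. Comparing them with the parentals, only the vi allele has switched, so vi is the middle locus and the order is py – vi – k.
py–vi: (261 + 18)/1454 = 0.1919; vi–k: (130 + 18)/1454 = 0.1018.
Expected DCO frequency = 0.1919 × 0.1018 ≈ 0.01954; observed = 18/1454 ≈ 0.01238.
Coefficient of coincidence = 0.01238/0.01954 ≈ 0.63.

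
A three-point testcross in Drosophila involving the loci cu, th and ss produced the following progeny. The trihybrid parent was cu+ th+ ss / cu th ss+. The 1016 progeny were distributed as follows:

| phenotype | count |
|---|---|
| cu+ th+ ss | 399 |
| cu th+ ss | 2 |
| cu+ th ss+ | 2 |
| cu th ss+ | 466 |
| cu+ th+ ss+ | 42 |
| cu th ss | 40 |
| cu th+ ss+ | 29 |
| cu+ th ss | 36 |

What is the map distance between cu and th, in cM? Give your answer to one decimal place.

6.8 cM

The two rarest classes, cu th+ ss and cu+ th ss+, are the double crossovers. Comparing them with the parentals, only the cu allele has switched, so cu is the middle locus and the order is th – cu – ss.
Crossovers in the th–cu interval produce the single-crossover classes cu+ th ss and cu th+ ss+ (36 + 29 = 65) plus the double crossovers (4).
RF(th–cu) = (65 + 4) / 1016 = 69/1016 = 0.0679 → 6.8 cM.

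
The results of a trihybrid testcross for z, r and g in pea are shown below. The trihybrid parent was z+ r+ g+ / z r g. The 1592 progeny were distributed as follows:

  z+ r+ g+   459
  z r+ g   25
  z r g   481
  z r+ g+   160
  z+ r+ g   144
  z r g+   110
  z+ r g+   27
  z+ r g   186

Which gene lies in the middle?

r

The two rarest classes, z+ r g+ and z r+ g, are the double crossovers. Comparing them with the parentals, only the r allele has switched, so r is the middle locus and the order is z – r – g.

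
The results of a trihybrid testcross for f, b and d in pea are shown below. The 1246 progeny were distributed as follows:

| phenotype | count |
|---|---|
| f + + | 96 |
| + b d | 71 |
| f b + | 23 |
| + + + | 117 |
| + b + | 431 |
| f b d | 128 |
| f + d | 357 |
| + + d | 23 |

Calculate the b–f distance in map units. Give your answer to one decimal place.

The two most frequent reciprocal classes, f + d and + b +, are the parental types, so the F1 was f + d / + b +.
The two rarest classes, + + d and f b +, are the double crossovers. Comparing them with the parentals, only the f allele has switched, so f is the middle locus and the order is d – f – b.
Crossovers in the f–b interval produce the single-crossover classes f b d and + + + (128 + 117 = 245) plus the double crossovers (46).
RF(f–b) = (245 + 46) / 1246 = 291/1246 = 0.2335 → 23.4 map units.

23.4 map units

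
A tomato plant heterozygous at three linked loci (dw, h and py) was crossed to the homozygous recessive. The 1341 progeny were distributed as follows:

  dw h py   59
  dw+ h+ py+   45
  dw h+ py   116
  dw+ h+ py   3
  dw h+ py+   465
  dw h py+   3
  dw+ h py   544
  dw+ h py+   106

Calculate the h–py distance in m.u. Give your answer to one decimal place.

17.0 m.u.

The two most frequent reciprocal classes, dw h+ py+ and dw+ h py, are the parental types, so the F1 was dw h+ py+ / dw+ h py.
The two rarest classes, dw h py+ and dw+ h+ py, are the double crossovers. Comparing them with the parentals, only the h allele has switched, so h is the middle locus and the order is dw – h – py.
Crossovers in the h–py interval produce the single-crossover classes dw h+ py and dw+ h py+ (116 + 106 = 222) plus the double crossovers (6).
RF(h–py) = (222 + 6) / 1341 = 228/1341 = 0.1700 → 17.0 m.u.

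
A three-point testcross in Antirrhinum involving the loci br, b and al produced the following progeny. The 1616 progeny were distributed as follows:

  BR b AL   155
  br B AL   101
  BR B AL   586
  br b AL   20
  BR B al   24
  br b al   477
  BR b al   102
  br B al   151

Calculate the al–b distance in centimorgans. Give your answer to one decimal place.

The two most frequent reciprocal classes, BR B AL and br b al, are the parental types, so the F1 was BR B AL / br b al.
The two rarest classes, BR B al and br b AL, are the double crossovers. Comparing them with the parentals, only the al allele has switched, so al is the middle locus and the order is br – al – b.
Crossovers in the al–b interval produce the single-crossover classes BR b AL and br B al (155 + 151 = 306) plus the double crossovers (44).
RF(al–b) = (306 + 44) / 1616 = 350/1616 = 0.2166 → 21.7 centimorgans.

21.7 centimorgans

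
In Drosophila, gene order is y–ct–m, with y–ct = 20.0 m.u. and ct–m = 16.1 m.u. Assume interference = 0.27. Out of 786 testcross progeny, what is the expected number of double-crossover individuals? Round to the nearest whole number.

Map distances give recombination frequencies of 0.200 and 0.161 for the two intervals.
With interference 0.27 (so coincidence = 0.73), expected double-crossover frequency = 0.200 × 0.161 × 0.73 = 0.02351.
Expected number = 0.02351 × 786 = 18.48 ≈ 18.

18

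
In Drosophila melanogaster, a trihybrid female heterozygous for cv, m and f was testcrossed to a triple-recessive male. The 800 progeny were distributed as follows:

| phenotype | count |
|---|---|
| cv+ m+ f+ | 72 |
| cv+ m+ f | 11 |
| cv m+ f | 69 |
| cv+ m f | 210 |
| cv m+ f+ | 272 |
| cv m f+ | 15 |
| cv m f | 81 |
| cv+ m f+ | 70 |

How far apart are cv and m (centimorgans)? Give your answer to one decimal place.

22.4 centimorgans

The two most frequent reciprocal classes, cv+ m f and cv m+ f+, are the parental types, so the F1 was cv+ m f / cv m+ f+.
The two rarest classes, cv+ m+ f and cv m f+, are the double crossovers. Comparing them with the parentals, only the m allele has switched, so m is the middle locus and the order is f – m – cv.
Crossovers in the m–cv interval produce the single-crossover classes cv m f and cv+ m+ f+ (81 + 72 = 153) plus the double crossovers (26).
RF(m–cv) = (153 + 26) / 800 = 179/800 = 0.2238 → 22.4 centimorgans.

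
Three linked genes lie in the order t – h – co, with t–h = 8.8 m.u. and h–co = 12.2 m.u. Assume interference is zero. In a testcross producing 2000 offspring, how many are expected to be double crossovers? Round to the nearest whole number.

Map distances give recombination frequencies of 0.088 and 0.122 for the two intervals.
With no interference, expected double-crossover frequency = 0.088 × 0.122 = 0.01074.
Expected number = 0.01074 × 2000 = 21.47 ≈ 21.

21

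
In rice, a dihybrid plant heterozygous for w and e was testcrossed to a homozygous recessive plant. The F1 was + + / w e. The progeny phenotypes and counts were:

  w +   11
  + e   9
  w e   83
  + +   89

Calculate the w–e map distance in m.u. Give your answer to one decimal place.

10.4 m.u.

The recombinant classes are + e and w +: 9 + 11 = 20.
Recombination frequency = 20/192 = 0.1042 ≈ 10.4%, i.e. 10.4 m.u.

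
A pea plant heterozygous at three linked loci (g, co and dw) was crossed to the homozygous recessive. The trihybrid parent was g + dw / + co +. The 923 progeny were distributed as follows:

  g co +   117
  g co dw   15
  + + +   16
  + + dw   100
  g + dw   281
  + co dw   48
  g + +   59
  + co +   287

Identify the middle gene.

The two rarest classes, g co dw and + + +, are the double crossovers. Comparing them with the parentals, only the co allele has switched, so co is the middle locus and the order is g – co – dw.

co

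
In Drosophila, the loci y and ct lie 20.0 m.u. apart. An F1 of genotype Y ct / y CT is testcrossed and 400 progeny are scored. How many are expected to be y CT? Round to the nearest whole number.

A map distance of 20.0 m.u. corresponds to a recombination frequency of 0.200.
The F1 is Y ct / y CT, so y CT is a parental gamete class with expected frequency (1 − r)/2 = 0.800/2 = 0.4000.
Expected number = 0.4000 × 400 = 160.00 ≈ 160.

160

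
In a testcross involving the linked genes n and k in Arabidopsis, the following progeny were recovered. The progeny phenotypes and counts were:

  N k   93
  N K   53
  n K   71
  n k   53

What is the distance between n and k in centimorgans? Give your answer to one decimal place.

The two most frequent classes, N k (93) and n K (71), are the parental types, so the F1 was N k / n K.
The recombinant classes are N K and n k: 53 + 53 = 106.
Recombination frequency = 106/270 = 0.3926 ≈ 39.3%, i.e. 39.3 centimorgans.

39.3 centimorgans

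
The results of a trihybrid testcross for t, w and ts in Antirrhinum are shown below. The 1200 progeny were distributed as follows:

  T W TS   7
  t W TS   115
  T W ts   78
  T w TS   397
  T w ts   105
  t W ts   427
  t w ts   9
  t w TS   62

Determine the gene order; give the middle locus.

w

The two most frequent reciprocal classes, t W ts and T w TS, are the parental types, so the F1 was t W ts / T w TS.
The two rarest classes, t w ts and T W TS, are the double crossovers. Comparing them with the parentals, only the w allele has switched, so w is the middle locus and the order is ts – w – t.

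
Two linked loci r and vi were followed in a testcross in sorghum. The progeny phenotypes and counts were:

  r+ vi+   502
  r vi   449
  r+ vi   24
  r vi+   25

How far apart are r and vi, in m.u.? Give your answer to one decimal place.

4.9 m.u.

The two most frequent classes, r+ vi+ (502) and r vi (449), are the parental types, so the F1 was r+ vi+ / r vi.
The recombinant classes are r+ vi and r vi+: 24 + 25 = 49.
Recombination frequency = 49/1000 = 0.0490 ≈ 4.9%, i.e. 4.9 m.u.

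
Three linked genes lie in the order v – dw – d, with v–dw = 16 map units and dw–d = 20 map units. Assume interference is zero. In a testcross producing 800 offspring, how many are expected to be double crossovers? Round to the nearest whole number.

26

Map distances give recombination frequencies of 0.160 and 0.200 for the two intervals.
With no interference, expected double-crossover frequency = 0.160 × 0.200 = 0.03200.
Expected number = 0.03200 × 800 = 25.60 ≈ 26.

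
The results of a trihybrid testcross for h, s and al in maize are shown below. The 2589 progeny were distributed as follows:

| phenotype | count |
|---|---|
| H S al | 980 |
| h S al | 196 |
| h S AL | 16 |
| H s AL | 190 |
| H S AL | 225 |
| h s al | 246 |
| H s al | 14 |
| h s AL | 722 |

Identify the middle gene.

s

The two most frequent reciprocal classes, h s AL and H S al, are the parental types, so the F1 was h s AL / H S al.
The two rarest classes, h S AL and H s al, are the double crossovers. Comparing them with the parentals, only the s allele has switched, so s is the middle locus and the order is h – s – al.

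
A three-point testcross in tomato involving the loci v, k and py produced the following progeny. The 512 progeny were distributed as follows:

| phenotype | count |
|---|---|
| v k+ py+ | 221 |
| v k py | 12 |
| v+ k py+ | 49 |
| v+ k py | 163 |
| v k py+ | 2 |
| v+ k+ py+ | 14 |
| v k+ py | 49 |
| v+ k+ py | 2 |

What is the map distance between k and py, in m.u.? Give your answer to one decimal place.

The two most frequent reciprocal classes, v k+ py+ and v+ k py, are the parental types, so the F1 was v k+ py+ / v+ k py.
The two rarest classes, v k py+ and v+ k+ py, are the double crossovers. Comparing them with the parentals, only the k allele has switched, so k is the middle locus and the order is py – k – v.
Crossovers in the py–k interval produce the single-crossover classes v k+ py and v+ k py+ (49 + 49 = 98) plus the double crossovers (4).
RF(py–k) = (98 + 4) / 512 = 102/512 = 0.1992 → 19.9 m.u.

19.9 m.u.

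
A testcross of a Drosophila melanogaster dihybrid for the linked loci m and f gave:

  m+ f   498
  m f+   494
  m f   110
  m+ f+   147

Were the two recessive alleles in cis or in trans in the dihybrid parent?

trans

The two most frequent classes are m+ f (498) and m f+ (494); these are the parental (non-recombinant) types.
So the F1 carried m+ f on one chromosome and m f+ on the other — the recessive alleles are on opposite chromosomes (trans / repulsion).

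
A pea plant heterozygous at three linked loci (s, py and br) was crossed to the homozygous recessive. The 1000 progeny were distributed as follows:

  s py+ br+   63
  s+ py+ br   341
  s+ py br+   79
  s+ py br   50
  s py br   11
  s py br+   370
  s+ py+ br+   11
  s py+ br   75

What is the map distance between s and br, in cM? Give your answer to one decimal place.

17.6 cM

The two most frequent reciprocal classes, s py br+ and s+ py+ br, are the parental types, so the F1 was s py br+ / s+ py+ br.
The two rarest classes, s py br and s+ py+ br+, are the double crossovers. Comparing them with the parentals, only the br allele has switched, so br is the middle locus and the order is py – br – s.
Crossovers in the br–s interval produce the single-crossover classes s+ py br+ and s py+ br (79 + 75 = 154) plus the double crossovers (22).
RF(br–s) = (154 + 22) / 1000 = 176/1000 = 0.1760 → 17.6 cM.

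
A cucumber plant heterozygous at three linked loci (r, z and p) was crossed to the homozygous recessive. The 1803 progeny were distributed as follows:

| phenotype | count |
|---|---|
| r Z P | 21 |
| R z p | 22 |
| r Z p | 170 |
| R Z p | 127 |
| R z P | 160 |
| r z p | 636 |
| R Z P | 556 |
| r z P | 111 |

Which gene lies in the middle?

The two most frequent reciprocal classes, r z p and R Z P, are the parental types, so the F1 was r z p / R Z P.
The two rarest classes, R z p and r Z P, are the double crossovers. Comparing them with the parentals, only the r allele has switched, so r is the middle locus and the order is p – r – z.

r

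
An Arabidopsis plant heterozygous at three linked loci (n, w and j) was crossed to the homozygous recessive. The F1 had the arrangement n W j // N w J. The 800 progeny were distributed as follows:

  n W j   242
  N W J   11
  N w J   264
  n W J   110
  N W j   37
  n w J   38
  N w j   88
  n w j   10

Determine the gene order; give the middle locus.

w

The two rarest classes, n w j and N W J, are the double crossovers. Comparing them with the parentals, only the w allele has switched, so w is the middle locus and the order is j – w – n.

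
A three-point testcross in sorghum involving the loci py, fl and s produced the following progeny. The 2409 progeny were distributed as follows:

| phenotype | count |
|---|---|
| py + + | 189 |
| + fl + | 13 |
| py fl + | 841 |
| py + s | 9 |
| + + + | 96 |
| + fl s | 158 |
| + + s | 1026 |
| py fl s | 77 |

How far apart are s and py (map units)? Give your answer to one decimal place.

The two most frequent reciprocal classes, py fl + and + + s, are the parental types, so the F1 was py fl + / + + s.
The two rarest classes, + fl + and py + s, are the double crossovers. Comparing them with the parentals, only the py allele has switched, so py is the middle locus and the order is fl – py – s.
Crossovers in the py–s interval produce the single-crossover classes py fl s and + + + (77 + 96 = 173) plus the double crossovers (22).
RF(py–s) = (173 + 22) / 2409 = 195/2409 = 0.0809 → 8.1 map units.

8.1 map units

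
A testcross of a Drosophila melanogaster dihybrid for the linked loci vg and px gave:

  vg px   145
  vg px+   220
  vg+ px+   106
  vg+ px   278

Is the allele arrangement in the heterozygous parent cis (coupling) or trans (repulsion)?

trans

The two most frequent classes are vg+ px (278) and vg px+ (220); these are the parental (non-recombinant) types.
So the F1 carried vg+ px on one chromosome and vg px+ on the other — the recessive alleles are on opposite chromosomes (trans / repulsion).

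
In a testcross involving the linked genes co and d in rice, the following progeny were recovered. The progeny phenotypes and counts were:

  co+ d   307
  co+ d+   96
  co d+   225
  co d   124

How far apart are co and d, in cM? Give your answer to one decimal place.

The two most frequent classes, co+ d (307) and co d+ (225), are the parental types, so the F1 was co+ d / co d+.
The recombinant classes are co+ d+ and co d: 96 + 124 = 220.
Recombination frequency = 220/752 = 0.2926 ≈ 29.3%, i.e. 29.3 cM.

29.3 cM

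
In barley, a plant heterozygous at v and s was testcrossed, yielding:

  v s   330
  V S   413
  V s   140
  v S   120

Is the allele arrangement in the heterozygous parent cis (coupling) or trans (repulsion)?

The two most frequent classes are V S (413) and v s (330); these are the parental (non-recombinant) types.
So the F1 carried V S on one chromosome and v s on the other — the recessive alleles are on the same chromosome (cis / coupling).

cis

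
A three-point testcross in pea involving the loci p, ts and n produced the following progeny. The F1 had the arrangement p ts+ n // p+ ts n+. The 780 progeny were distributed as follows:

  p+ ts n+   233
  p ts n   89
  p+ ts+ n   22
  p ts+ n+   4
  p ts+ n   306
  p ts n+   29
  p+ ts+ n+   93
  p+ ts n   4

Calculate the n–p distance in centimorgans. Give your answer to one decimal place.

The two rarest classes, p ts+ n+ and p+ ts n, are the double crossovers. Comparing them with the parentals, only the n allele has switched, so n is the middle locus and the order is p – n – ts.
Crossovers in the p–n interval produce the single-crossover classes p+ ts+ n and p ts n+ (22 + 29 = 51) plus the double crossovers (8).
RF(p–n) = (51 + 8) / 780 = 59/780 = 0.0756 → 7.6 centimorgans.

7.6 centimorgans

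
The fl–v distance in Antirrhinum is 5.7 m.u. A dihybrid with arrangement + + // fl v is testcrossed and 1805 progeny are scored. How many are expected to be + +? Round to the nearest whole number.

851

A map distance of 5.7 m.u. corresponds to a recombination frequency of 0.057.
The F1 is + + / fl v, so + + is a parental gamete class with expected frequency (1 − r)/2 = 0.943/2 = 0.4715.
Expected number = 0.4715 × 1805 = 851.06 ≈ 851.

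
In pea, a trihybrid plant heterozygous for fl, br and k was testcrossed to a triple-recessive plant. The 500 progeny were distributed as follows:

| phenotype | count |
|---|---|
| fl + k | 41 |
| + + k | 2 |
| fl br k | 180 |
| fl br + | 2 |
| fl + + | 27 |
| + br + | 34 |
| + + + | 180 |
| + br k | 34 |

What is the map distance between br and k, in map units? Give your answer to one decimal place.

The two most frequent reciprocal classes, + + + and fl br k, are the parental types, so the F1 was + + + / fl br k.
The two rarest classes, + + k and fl br +, are the double crossovers. Comparing them with the parentals, only the k allele has switched, so k is the middle locus and the order is br – k – fl.
Crossovers in the br–k interval produce the single-crossover classes + br + and fl + k (34 + 41 = 75) plus the double crossovers (4).
RF(br–k) = (75 + 4) / 500 = 79/500 = 0.1580 → 15.8 map units.

15.8 map units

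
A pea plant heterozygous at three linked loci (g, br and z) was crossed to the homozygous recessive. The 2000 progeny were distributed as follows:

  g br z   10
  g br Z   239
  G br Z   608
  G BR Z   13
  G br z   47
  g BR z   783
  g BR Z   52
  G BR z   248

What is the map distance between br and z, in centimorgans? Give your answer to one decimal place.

The two most frequent reciprocal classes, G br Z and g BR z, are the parental types, so the F1 was G br Z / g BR z.
The two rarest classes, G BR Z and g br z, are the double crossovers. Comparing them with the parentals, only the br allele has switched, so br is the middle locus and the order is g – br – z.
Crossovers in the br–z interval produce the single-crossover classes G br z and g BR Z (47 + 52 = 99) plus the double crossovers (23).
RF(br–z) = (99 + 23) / 2000 = 122/2000 = 0.0610 → 6.1 centimorgans.

6.1 centimorgans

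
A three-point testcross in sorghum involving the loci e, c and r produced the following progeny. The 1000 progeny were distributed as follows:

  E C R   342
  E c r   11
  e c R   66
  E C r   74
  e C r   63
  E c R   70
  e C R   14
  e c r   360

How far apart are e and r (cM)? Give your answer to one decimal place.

The two most frequent reciprocal classes, E C R and e c r, are the parental types, so the F1 was E C R / e c r.
The two rarest classes, e C R and E c r, are the double crossovers. Comparing them with the parentals, only the e allele has switched, so e is the middle locus and the order is c – e – r.
Crossovers in the e–r interval produce the single-crossover classes E C r and e c R (74 + 66 = 140) plus the double crossovers (25).
RF(e–r) = (140 + 25) / 1000 = 165/1000 = 0.1650 → 16.5 cM.

16.5 cM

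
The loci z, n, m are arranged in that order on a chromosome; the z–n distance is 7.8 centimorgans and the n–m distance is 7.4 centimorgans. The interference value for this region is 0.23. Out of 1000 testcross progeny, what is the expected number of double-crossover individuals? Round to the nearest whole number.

Map distances give recombination frequencies of 0.078 and 0.074 for the two intervals.
With interference 0.23 (so coincidence = 0.77), expected double-crossover frequency = 0.078 × 0.074 × 0.77 = 0.00444.
Expected number = 0.00444 × 1000 = 4.44 ≈ 4.

4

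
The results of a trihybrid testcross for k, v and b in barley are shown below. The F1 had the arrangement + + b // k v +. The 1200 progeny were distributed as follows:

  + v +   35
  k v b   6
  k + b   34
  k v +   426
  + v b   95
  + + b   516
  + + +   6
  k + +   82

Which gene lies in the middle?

b

The two rarest classes, + + + and k v b, are the double crossovers. Comparing them with the parentals, only the b allele has switched, so b is the middle locus and the order is k – b – v.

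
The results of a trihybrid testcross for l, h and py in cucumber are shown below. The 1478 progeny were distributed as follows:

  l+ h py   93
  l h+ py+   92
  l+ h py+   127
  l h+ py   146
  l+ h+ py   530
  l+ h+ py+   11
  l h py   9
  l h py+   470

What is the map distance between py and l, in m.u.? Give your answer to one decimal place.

19.8 m.u.

The two most frequent reciprocal classes, l+ h+ py and l h py+, are the parental types, so the F1 was l+ h+ py / l h py+.
The two rarest classes, l+ h+ py+ and l h py, are the double crossovers. Comparing them with the parentals, only the py allele has switched, so py is the middle locus and the order is h – py – l.
Crossovers in the py–l interval produce the single-crossover classes l h+ py and l+ h py+ (146 + 127 = 273) plus the double crossovers (20).
RF(py–l) = (273 + 20) / 1478 = 293/1478 = 0.1982 → 19.8 m.u.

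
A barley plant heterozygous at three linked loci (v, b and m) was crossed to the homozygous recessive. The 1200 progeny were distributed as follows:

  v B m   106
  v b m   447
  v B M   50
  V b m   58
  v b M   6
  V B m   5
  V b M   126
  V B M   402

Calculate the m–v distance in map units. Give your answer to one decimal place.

9.9 map units

The two most frequent reciprocal classes, V B M and v b m, are the parental types, so the F1 was V B M / v b m.
The two rarest classes, V B m and v b M, are the double crossovers. Comparing them with the parentals, only the m allele has switched, so m is the middle locus and the order is b – m – v.
Crossovers in the m–v interval produce the single-crossover classes v B M and V b m (50 + 58 = 108) plus the double crossovers (11).
RF(m–v) = (108 + 11) / 1200 = 119/1200 = 0.0992 → 9.9 map units.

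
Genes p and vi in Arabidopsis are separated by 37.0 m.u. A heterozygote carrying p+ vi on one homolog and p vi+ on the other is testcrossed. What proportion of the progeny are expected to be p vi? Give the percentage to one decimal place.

18.5%

A map distance of 37.0 m.u. corresponds to a recombination frequency of 0.370.
The F1 is p+ vi / p vi+, so p vi is a recombinant gamete class with expected frequency r/2 = 0.370/2 = 0.1850.
That is 0.1850 = 18.5% of the progeny.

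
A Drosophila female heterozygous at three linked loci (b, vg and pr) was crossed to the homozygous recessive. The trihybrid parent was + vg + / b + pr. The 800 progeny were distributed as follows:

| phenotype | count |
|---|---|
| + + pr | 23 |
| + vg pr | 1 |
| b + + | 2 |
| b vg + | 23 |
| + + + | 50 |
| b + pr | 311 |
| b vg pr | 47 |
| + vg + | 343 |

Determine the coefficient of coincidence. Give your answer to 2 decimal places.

The two rarest classes, + vg pr and b + +, are the double crossovers. Comparing them with the parentals, only the pr allele has switched, so pr is the middle locus and the order is vg – pr – b.
vg–pr: (97 + 3)/800 = 0.1250; pr–b: (46 + 3)/800 = 0.0612.
Expected DCO frequency = 0.1250 × 0.0612 ≈ 0.00765; observed = 3/800 ≈ 0.00375.
Coefficient of coincidence = 0.00375/0.00765 ≈ 0.49.

0.49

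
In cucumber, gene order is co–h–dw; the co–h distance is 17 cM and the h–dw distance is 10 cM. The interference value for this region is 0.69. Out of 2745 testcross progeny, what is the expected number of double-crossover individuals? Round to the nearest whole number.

14

Map distances give recombination frequencies of 0.170 and 0.100 for the two intervals.
With interference 0.69 (so coincidence = 0.31), expected double-crossover frequency = 0.170 × 0.100 × 0.31 = 0.00527.
Expected number = 0.00527 × 2745 = 14.47 ≈ 14.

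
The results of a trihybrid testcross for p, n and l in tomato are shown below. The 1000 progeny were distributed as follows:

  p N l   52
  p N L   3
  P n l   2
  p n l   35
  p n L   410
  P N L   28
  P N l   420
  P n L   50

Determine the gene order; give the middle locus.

The two most frequent reciprocal classes, p n L and P N l, are the parental types, so the F1 was p n L / P N l.
The two rarest classes, p N L and P n l, are the double crossovers. Comparing them with the parentals, only the n allele has switched, so n is the middle locus and the order is p – n – l.

n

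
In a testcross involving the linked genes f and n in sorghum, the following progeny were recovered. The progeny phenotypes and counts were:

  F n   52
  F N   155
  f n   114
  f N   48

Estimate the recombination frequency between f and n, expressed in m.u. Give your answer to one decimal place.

27.1 m.u.

The two most frequent classes, F N (155) and f n (114), are the parental types, so the F1 was F N / f n.
The recombinant classes are F n and f N: 52 + 48 = 100.
Recombination frequency = 100/369 = 0.2710 ≈ 27.1%, i.e. 27.1 m.u.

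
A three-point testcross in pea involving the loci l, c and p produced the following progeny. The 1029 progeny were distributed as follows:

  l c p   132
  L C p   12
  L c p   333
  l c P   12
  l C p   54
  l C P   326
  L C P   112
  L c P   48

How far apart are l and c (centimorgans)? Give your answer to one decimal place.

The two most frequent reciprocal classes, L c p and l C P, are the parental types, so the F1 was L c p / l C P.
The two rarest classes, L C p and l c P, are the double crossovers. Comparing them with the parentals, only the c allele has switched, so c is the middle locus and the order is l – c – p.
Crossovers in the l–c interval produce the single-crossover classes l c p and L C P (132 + 112 = 244) plus the double crossovers (24).
RF(l–c) = (244 + 24) / 1029 = 268/1029 = 0.2604 → 26.0 centimorgans.

26.0 centimorgans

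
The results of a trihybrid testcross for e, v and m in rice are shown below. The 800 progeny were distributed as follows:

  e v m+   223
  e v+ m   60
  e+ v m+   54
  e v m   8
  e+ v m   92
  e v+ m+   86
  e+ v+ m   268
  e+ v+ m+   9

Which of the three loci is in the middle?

m

The two most frequent reciprocal classes, e+ v+ m and e v m+, are the parental types, so the F1 was e+ v+ m / e v m+.
The two rarest classes, e+ v+ m+ and e v m, are the double crossovers. Comparing them with the parentals, only the m allele has switched, so m is the middle locus and the order is v – m – e.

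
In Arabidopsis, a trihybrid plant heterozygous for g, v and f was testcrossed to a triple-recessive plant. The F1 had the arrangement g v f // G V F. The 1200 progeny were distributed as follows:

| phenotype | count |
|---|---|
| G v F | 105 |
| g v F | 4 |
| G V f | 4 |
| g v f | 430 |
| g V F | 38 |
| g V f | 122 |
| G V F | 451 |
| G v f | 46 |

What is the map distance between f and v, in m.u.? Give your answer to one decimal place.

The two rarest classes, g v F and G V f, are the double crossovers. Comparing them with the parentals, only the f allele has switched, so f is the middle locus and the order is v – f – g.
Crossovers in the v–f interval produce the single-crossover classes g V f and G v F (122 + 105 = 227) plus the double crossovers (8).
RF(v–f) = (227 + 8) / 1200 = 235/1200 = 0.1958 → 19.6 m.u.

19.6 m.u.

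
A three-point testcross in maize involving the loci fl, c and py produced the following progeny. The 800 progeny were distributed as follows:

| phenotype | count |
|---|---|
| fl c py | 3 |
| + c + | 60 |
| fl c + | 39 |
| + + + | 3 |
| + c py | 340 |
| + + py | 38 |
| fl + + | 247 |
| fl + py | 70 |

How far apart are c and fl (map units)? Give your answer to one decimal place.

The two most frequent reciprocal classes, fl + + and + c py, are the parental types, so the F1 was fl + + / + c py.
The two rarest classes, + + + and fl c py, are the double crossovers. Comparing them with the parentals, only the fl allele has switched, so fl is the middle locus and the order is c – fl – py.
Crossovers in the c–fl interval produce the single-crossover classes fl c + and + + py (39 + 38 = 77) plus the double crossovers (6).
RF(c–fl) = (77 + 6) / 800 = 83/800 = 0.1037 → 10.4 map units.

10.4 map units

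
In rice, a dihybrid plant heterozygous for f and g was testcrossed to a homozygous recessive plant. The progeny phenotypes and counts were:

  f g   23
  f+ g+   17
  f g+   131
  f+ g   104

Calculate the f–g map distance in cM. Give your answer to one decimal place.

The two most frequent classes, f+ g (104) and f g+ (131), are the parental types, so the F1 was f+ g / f g+.
The recombinant classes are f+ g+ and f g: 17 + 23 = 40.
Recombination frequency = 40/275 = 0.1455 ≈ 14.5%, i.e. 14.5 cM.

14.5 cM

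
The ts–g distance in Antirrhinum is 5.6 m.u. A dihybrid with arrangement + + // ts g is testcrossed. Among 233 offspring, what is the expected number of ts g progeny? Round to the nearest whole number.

110

A map distance of 5.6 m.u. corresponds to a recombination frequency of 0.056.
The F1 is + + / ts g, so ts g is a parental gamete class with expected frequency (1 − r)/2 = 0.944/2 = 0.4720.
Expected number = 0.4720 × 233 = 109.98 ≈ 110.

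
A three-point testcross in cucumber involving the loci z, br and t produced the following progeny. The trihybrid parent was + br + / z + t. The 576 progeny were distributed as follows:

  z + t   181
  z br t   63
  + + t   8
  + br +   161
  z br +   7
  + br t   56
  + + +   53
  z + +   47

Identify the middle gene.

The two rarest classes, z br + and + + t, are the double crossovers. Comparing them with the parentals, only the z allele has switched, so z is the middle locus and the order is t – z – br.

z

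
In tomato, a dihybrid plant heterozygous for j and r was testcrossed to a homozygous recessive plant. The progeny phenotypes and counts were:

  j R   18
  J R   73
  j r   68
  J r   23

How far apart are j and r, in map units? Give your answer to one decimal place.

22.5 map units

The two most frequent classes, J R (73) and j r (68), are the parental types, so the F1 was J R / j r.
The recombinant classes are J r and j R: 23 + 18 = 41.
Recombination frequency = 41/182 = 0.2253 ≈ 22.5%, i.e. 22.5 map units.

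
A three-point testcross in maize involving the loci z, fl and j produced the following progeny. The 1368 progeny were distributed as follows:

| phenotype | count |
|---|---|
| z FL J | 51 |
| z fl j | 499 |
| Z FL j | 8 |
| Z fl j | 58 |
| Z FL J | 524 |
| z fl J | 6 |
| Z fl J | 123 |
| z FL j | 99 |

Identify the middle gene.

j

The two most frequent reciprocal classes, Z FL J and z fl j, are the parental types, so the F1 was Z FL J / z fl j.
The two rarest classes, Z FL j and z fl J, are the double crossovers. Comparing them with the parentals, only the j allele has switched, so j is the middle locus and the order is z – j – fl.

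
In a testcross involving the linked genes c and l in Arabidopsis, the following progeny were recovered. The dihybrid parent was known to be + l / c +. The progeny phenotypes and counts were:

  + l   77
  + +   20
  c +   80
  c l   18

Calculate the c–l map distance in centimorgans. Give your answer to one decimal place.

The recombinant classes are + + and c l: 20 + 18 = 38.
Recombination frequency = 38/195 = 0.1949 ≈ 19.5%, i.e. 19.5 centimorgans.

19.5 centimorgans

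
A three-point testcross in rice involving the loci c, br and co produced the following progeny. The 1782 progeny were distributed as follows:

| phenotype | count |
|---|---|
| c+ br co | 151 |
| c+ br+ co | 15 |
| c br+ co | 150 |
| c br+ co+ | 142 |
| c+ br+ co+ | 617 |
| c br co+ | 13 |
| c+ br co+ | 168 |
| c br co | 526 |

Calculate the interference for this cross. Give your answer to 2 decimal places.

The two most frequent reciprocal classes, c br co and c+ br+ co+, are the parental types, so the F1 was c br co / c+ br+ co+.
The two rarest classes, c br co+ and c+ br+ co, are the double crossovers. Comparing them with the parentals, only the co allele has switched, so co is the middle locus and the order is c – co – br.
c–co: (293 + 28)/1782 = 0.1801; co–br: (318 + 28)/1782 = 0.1942.
Expected DCO frequency = 0.1801 × 0.1942 ≈ 0.03498; observed = 28/1782 ≈ 0.01571.
Coefficient of coincidence = 0.01571/0.03498 ≈ 0.45; interference = 1 − 0.45 = 0.55.

0.55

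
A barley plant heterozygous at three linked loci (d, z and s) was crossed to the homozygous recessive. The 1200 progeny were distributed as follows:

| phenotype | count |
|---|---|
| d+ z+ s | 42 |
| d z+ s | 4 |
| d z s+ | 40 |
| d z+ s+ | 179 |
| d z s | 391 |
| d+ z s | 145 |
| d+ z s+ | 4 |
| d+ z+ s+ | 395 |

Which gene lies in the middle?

The two most frequent reciprocal classes, d z s and d+ z+ s+, are the parental types, so the F1 was d z s / d+ z+ s+.
The two rarest classes, d z+ s and d+ z s+, are the double crossovers. Comparing them with the parentals, only the z allele has switched, so z is the middle locus and the order is d – z – s.

z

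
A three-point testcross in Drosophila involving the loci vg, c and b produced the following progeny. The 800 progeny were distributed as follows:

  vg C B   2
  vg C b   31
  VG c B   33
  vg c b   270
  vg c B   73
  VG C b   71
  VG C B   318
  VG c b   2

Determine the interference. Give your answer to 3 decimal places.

The two most frequent reciprocal classes, vg c b and VG C B, are the parental types, so the F1 was vg c b / VG C B.
The two rarest classes, VG c b and vg C B, are the double crossovers. Comparing them with the parentals, only the vg allele has switched, so vg is the middle locus and the order is b – vg – c.
b–vg: (144 + 4)/800 = 0.1850; vg–c: (64 + 4)/800 = 0.0850.
Expected DCO frequency = 0.1850 × 0.0850 ≈ 0.01572; observed = 4/800 ≈ 0.00500.
Coefficient of coincidence = 0.00500/0.01572 ≈ 0.318; interference = 1 − 0.318 = 0.682.

0.682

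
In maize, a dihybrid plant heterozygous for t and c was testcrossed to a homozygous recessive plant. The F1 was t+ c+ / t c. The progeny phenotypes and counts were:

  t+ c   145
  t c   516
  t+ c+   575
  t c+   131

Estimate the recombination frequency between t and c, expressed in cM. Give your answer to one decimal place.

The recombinant classes are t+ c and t c+: 145 + 131 = 276.
Recombination frequency = 276/1367 = 0.2019 ≈ 20.2%, i.e. 20.2 cM.

20.2 cM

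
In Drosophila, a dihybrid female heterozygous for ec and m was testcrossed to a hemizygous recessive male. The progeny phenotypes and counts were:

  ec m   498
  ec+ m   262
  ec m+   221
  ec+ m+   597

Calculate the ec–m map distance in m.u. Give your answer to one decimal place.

30.6 m.u.

The two most frequent classes, ec+ m+ (597) and ec m (498), are the parental types, so the F1 was ec+ m+ / ec m.
The recombinant classes are ec+ m and ec m+: 262 + 221 = 483.
Recombination frequency = 483/1578 = 0.3061 ≈ 30.6%, i.e. 30.6 m.u.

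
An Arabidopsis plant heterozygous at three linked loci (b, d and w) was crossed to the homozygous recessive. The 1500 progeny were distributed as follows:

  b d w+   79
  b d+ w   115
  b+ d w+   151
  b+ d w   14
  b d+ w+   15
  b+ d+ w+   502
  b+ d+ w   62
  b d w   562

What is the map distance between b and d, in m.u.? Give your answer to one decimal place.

19.7 m.u.

The two most frequent reciprocal classes, b+ d+ w+ and b d w, are the parental types, so the F1 was b+ d+ w+ / b d w.
The two rarest classes, b d+ w+ and b+ d w, are the double crossovers. Comparing them with the parentals, only the b allele has switched, so b is the middle locus and the order is d – b – w.
Crossovers in the d–b interval produce the single-crossover classes b+ d w+ and b d+ w (151 + 115 = 266) plus the double crossovers (29).
RF(d–b) = (266 + 29) / 1500 = 295/1500 = 0.1967 → 19.7 m.u.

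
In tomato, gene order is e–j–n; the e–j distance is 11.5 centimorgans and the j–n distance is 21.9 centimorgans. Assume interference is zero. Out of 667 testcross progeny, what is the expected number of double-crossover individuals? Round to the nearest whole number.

Map distances give recombination frequencies of 0.115 and 0.219 for the two intervals.
With no interference, expected double-crossover frequency = 0.115 × 0.219 = 0.02518.
Expected number = 0.02518 × 667 = 16.80 ≈ 17.

17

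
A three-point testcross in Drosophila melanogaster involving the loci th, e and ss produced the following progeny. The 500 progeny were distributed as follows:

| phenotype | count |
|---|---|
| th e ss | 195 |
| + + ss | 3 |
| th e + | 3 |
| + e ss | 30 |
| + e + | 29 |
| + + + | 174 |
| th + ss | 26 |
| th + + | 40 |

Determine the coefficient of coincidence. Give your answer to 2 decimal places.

0.65

The two most frequent reciprocal classes, th e ss and + + +, are the parental types, so the F1 was th e ss / + + +.
The two rarest classes, th e + and + + ss, are the double crossovers. Comparing them with the parentals, only the ss allele has switched, so ss is the middle locus and the order is e – ss – th.
e–ss: (55 + 6)/500 = 0.1220; ss–th: (70 + 6)/500 = 0.1520.
Expected DCO frequency = 0.1220 × 0.1520 ≈ 0.01854; observed = 6/500 ≈ 0.01200.
Coefficient of coincidence = 0.01200/0.01854 ≈ 0.65.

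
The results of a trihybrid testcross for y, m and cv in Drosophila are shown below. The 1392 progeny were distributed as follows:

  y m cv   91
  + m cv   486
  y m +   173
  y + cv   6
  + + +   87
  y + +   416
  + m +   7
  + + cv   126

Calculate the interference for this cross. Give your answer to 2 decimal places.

The two most frequent reciprocal classes, + m cv and y + +, are the parental types, so the F1 was + m cv / y + +.
The two rarest classes, + m + and y + cv, are the double crossovers. Comparing them with the parentals, only the cv allele has switched, so cv is the middle locus and the order is y – cv – m.
y–cv: (178 + 13)/1392 = 0.1372; cv–m: (299 + 13)/1392 = 0.2241.
Expected DCO frequency = 0.1372 × 0.2241 ≈ 0.03075; observed = 13/1392 ≈ 0.00934.
Coefficient of coincidence = 0.00934/0.03075 ≈ 0.30; interference = 1 − 0.30 = 0.70.

0.70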